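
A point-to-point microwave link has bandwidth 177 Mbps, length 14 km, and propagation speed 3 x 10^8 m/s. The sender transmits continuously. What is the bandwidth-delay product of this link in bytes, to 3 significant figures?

1030 bytes

Propagation delay = 14000 / 300000000 = 4.66667e-05 s.
BDP = R × t_prop = 177000000 × 4.66667e-05 = 8260 bits.
In bytes: 8260/8 = 1030 bytes.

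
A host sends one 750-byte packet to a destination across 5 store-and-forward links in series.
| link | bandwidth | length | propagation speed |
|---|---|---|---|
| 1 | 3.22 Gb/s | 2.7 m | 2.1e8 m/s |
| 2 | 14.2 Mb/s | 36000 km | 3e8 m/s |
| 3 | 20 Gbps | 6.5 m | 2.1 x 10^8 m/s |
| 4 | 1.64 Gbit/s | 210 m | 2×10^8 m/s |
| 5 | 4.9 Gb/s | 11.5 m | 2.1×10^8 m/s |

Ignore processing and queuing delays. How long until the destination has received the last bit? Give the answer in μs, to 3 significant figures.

L = 750 × 8 = 6000 bits.
Transmission delays (L/R per hop): 1.86335, 422.535, 0.3, 3.65854, 1.22449 μs; sum = 429.582 μs.
Propagation delays (d/s per hop): 0.0128571, 120000, 0.0309524, 1.05, 0.0547619 μs; sum = 120001 μs.
End-to-end = 120000 μs.

120000 μs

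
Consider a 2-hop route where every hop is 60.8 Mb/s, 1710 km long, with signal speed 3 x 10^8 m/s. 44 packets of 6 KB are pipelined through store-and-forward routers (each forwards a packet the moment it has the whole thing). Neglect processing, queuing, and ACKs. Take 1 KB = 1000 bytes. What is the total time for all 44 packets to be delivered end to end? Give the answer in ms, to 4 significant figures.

46.93 ms

Per-hop transmission t_tx = L/R = 48000/60800000 = 0.789474 ms.
Per-hop propagation t_prop = 1710000/300000000 = 5.7 ms.
Pipeline fill: first packet needs 2·t_tx to clear all hops; remaining 43 packets each add one t_tx.
Total = (2+44-1)·t_tx + 2·t_prop = 45·0.789474 + 2·5.7 = 46.93 ms.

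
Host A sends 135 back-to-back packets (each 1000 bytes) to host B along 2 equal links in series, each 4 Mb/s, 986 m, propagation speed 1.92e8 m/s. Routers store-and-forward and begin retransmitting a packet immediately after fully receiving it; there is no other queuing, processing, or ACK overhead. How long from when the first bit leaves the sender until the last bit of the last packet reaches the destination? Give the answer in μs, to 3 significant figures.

Per-hop transmission t_tx = L/R = 8000/4000000 = 2000 μs.
Per-hop propagation t_prop = 986/192000000 = 5.13542 μs.
Pipeline fill: first packet needs 2·t_tx to clear all hops; remaining 134 packets each add one t_tx.
Total = (2+135-1)·t_tx + 2·t_prop = 136·2000 + 2·5.13542 = 272000 μs.

272000 μs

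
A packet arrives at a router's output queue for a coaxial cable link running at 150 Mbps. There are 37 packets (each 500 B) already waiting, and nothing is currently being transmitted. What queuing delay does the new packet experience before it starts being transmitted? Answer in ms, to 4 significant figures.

Each queued packet: L/R = 4000/150000000 = 0.0266667 ms.
37 queued → 0.986667 ms.
Queuing delay = 0.9867 ms.

0.9867 ms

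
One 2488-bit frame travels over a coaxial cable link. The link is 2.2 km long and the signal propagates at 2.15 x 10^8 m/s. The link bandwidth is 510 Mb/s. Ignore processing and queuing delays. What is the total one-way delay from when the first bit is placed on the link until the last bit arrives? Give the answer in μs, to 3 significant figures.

Transmission delay = L/R = 2488 / 510000000 = 4.87843 μs.
Propagation delay = d/s = 2200 m / 215000000 m/s = 10.2326 μs.
Total = 15.1 μs.

15.1 μs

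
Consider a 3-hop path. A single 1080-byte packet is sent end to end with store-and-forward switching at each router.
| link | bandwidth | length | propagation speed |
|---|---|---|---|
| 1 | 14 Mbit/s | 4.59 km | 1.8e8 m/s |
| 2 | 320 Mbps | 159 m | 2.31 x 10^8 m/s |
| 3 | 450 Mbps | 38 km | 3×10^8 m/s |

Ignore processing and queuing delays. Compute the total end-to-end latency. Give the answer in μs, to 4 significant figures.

L = 1080 × 8 = 8640 bits.
Transmission delays (L/R per hop): 617.143, 27, 19.2 μs; sum = 663.343 μs.
Propagation delays (d/s per hop): 25.5, 0.688312, 126.667 μs; sum = 152.855 μs.
End-to-end = 816.2 μs.

816.2 μs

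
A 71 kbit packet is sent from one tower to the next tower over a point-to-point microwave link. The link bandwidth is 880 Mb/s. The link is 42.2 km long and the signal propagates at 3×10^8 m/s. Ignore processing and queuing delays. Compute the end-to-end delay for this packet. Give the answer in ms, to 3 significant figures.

L = 71000 bits.
Transmission delay = L/R = 71000 / 880000000 = 0.0806818 ms.
Propagation delay = d/s = 42200 m / 300000000 m/s = 0.140667 ms.
Total = 0.221 ms.

0.221 ms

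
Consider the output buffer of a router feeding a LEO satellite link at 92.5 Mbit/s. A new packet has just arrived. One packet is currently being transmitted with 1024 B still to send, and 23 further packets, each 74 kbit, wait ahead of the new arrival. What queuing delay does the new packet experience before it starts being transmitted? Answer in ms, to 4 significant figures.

Each queued packet: L/R = 74000/92500000 = 0.8 ms.
23 queued → 18.4 ms.
Plus remaining 8192 bits of current packet: 0.0885622 ms.
Queuing delay = 18.49 ms.

18.49 ms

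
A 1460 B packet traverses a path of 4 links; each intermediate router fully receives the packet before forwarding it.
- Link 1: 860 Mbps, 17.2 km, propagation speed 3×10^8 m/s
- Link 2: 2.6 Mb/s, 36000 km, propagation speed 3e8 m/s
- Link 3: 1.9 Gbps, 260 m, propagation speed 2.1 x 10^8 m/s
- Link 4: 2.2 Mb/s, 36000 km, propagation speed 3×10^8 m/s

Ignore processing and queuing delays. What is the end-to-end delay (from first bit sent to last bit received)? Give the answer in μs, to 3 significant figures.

L = 1460 × 8 = 11680 bits.
Transmission delays (L/R per hop): 13.5814, 4492.31, 6.14737, 5309.09 μs; sum = 9821.13 μs.
Propagation delays (d/s per hop): 57.3333, 120000, 1.2381, 120000 μs; sum = 240059 μs.
End-to-end = 250000 μs.

250000 μs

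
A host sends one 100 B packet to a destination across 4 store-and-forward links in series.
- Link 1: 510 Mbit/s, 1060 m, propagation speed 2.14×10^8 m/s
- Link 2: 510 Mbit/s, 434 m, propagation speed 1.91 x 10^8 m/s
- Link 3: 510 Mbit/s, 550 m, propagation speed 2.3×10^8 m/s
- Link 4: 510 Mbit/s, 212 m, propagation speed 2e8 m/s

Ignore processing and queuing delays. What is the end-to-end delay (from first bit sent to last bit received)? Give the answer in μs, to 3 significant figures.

L = 100 × 8 = 800 bits.
Transmission delay per hop = L/R = 800/510000000 = 1.56863 μs; 4 hops → 6.27451 μs.
Propagation delays (d/s per hop): 4.95327, 2.27225, 2.3913, 1.06 μs; sum = 10.6768 μs.
End-to-end = 17.0 μs.

17.0 μs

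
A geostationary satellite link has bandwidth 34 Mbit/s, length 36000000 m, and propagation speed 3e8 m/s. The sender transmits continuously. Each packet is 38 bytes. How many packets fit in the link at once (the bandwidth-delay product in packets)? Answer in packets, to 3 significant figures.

13400 packets

Propagation delay = 36000000 / 300000000 = 0.12 s.
BDP = R × t_prop = 34000000 × 0.12 = 4080000 bits.
In packets of 304 bits: 13400 packets.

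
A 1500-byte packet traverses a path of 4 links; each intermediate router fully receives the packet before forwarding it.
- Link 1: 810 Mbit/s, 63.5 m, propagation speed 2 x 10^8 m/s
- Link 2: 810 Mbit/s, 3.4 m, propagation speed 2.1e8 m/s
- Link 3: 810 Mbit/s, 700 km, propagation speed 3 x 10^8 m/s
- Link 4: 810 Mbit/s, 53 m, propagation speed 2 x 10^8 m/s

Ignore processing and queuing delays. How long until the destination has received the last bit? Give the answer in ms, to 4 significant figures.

2.393 ms

L = 1500 × 8 = 12000 bits.
Transmission delay per hop = L/R = 12000/810000000 = 0.0148148 ms; 4 hops → 0.0592593 ms.
Propagation delays (d/s per hop): 0.0003175, 1.61905e-05, 2.33333, 0.000265 ms; sum = 2.33393 ms.
End-to-end = 2.393 ms.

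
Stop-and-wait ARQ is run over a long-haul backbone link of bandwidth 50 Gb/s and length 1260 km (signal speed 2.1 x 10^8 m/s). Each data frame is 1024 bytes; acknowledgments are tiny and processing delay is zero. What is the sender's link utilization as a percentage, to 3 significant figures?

0.00137 %

t_tx = L/R = 8192/50000000000 = 1.6384e-07 s.
t_prop = 1260000/210000000 = 0.006 s; RTT = 0.012 s.
Cycle = t_tx + RTT = 0.0120002 s.
Utilization = t_tx / cycle = 1.6384e-07/0.0120002 = 0.00137 %.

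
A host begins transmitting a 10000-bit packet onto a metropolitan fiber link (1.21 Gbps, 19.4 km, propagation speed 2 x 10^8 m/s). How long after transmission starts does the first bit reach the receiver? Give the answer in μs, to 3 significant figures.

97.0 μs

First bit experiences only propagation delay: d/s = 19400/200000000 = 97.0 μs.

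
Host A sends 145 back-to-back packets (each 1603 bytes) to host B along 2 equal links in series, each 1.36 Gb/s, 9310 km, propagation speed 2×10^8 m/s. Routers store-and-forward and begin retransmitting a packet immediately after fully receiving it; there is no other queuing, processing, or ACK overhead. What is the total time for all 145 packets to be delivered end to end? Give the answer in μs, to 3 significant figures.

Per-hop transmission t_tx = L/R = 12824/1360000000 = 9.42941 μs.
Per-hop propagation t_prop = 9310000/200000000 = 46550 μs.
Pipeline fill: first packet needs 2·t_tx to clear all hops; remaining 144 packets each add one t_tx.
Total = (2+145-1)·t_tx + 2·t_prop = 146·9.42941 + 2·46550 = 94500 μs.

94500 μs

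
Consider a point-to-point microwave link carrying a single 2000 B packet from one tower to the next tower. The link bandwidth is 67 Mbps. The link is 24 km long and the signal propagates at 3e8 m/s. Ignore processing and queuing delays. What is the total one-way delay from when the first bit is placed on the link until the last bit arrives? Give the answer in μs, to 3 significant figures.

319 μs

L = 2000 × 8 = 16000 bits.
Transmission delay = L/R = 16000 / 67000000 = 238.806 μs.
Propagation delay = d/s = 24000 m / 300000000 m/s = 80 μs.
Total = 319 μs.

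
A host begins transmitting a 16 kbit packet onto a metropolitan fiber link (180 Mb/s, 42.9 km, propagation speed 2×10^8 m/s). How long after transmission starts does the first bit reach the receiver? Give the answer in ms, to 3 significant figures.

First bit experiences only propagation delay: d/s = 42900/200000000 = 0.215 ms.

0.215 ms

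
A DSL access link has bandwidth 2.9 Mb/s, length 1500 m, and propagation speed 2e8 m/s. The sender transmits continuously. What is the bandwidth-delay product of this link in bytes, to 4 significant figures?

Propagation delay = 1500 / 200000000 = 7.5e-06 s.
BDP = R × t_prop = 2900000 × 7.5e-06 = 21.75 bits.
In bytes: 21.75/8 = 2.719 bytes.

2.719 bytes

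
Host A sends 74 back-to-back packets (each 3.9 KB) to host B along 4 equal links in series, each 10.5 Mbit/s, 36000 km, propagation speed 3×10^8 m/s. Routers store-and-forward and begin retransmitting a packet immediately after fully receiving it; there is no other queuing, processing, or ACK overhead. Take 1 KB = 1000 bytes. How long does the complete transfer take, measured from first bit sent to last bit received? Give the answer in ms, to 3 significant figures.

709 ms

Per-hop transmission t_tx = L/R = 31200/10500000 = 2.97143 ms.
Per-hop propagation t_prop = 36000000/300000000 = 120 ms.
Pipeline fill: first packet needs 4·t_tx to clear all hops; remaining 73 packets each add one t_tx.
Total = (4+74-1)·t_tx + 4·t_prop = 77·2.97143 + 4·120 = 709 ms.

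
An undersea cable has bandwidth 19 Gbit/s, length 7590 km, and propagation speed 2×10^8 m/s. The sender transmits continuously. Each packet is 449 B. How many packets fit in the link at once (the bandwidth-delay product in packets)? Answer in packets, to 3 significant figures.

201000 packets

Propagation delay = 7590000 / 200000000 = 0.03795 s.
BDP = R × t_prop = 19000000000 × 0.03795 = 721050000 bits.
In packets of 3592 bits: 201000 packets.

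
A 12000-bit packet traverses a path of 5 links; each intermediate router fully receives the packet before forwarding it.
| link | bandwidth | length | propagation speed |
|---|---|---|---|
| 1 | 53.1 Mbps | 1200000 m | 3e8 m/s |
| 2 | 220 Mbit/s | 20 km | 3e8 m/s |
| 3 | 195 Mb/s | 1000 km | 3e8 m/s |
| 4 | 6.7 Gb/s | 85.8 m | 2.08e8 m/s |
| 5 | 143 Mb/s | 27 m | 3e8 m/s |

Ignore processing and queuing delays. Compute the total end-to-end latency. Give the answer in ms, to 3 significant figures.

Transmission delays (L/R per hop): 0.225989, 0.0545455, 0.0615385, 0.00179104, 0.0839161 ms; sum = 0.42778 ms.
Propagation delays (d/s per hop): 4, 0.0666667, 3.33333, 0.0004125, 9e-05 ms; sum = 7.4005 ms.
End-to-end = 7.83 ms.

7.83 ms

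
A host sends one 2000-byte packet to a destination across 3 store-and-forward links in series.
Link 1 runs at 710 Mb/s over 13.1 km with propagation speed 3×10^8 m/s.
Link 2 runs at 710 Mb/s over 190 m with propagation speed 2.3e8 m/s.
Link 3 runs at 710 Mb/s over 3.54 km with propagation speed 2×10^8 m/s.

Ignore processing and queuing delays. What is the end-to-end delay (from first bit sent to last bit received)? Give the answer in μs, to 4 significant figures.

129.8 μs

L = 2000 × 8 = 16000 bits.
Transmission delay per hop = L/R = 16000/710000000 = 22.5352 μs; 3 hops → 67.6056 μs.
Propagation delays (d/s per hop): 43.6667, 0.826087, 17.7 μs; sum = 62.1928 μs.
End-to-end = 129.8 μs.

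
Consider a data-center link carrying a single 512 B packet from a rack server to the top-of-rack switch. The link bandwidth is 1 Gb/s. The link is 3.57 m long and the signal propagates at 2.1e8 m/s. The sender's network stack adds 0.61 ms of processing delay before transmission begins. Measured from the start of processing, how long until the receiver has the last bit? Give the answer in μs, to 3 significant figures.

L = 512 × 8 = 4096 bits.
Transmission delay = L/R = 4096 / 1000000000 = 4.096 μs.
Propagation delay = d/s = 3.57 m / 210000000 m/s = 0.017 μs.
Plus processing delay 0.61 ms = 610 μs.
Total = 614 μs.

614 μs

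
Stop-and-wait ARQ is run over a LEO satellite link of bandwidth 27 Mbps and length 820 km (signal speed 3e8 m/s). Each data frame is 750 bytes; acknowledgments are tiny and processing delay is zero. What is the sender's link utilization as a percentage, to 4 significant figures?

t_tx = L/R = 6000/27000000 = 0.000222222 s.
t_prop = 820000/300000000 = 0.00273333 s; RTT = 0.00546667 s.
Cycle = t_tx + RTT = 0.00568889 s.
Utilization = t_tx / cycle = 0.000222222/0.00568889 = 3.906 %.

3.906 %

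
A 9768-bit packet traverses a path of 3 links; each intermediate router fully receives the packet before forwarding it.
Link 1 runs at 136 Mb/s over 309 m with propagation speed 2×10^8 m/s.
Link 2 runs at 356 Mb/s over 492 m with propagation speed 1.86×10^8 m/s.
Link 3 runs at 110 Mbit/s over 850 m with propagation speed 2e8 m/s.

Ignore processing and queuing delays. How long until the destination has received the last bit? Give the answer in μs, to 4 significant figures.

196.5 μs

Transmission delays (L/R per hop): 71.8235, 27.4382, 88.8 μs; sum = 188.062 μs.
Propagation delays (d/s per hop): 1.545, 2.64516, 4.25 μs; sum = 8.44016 μs.
End-to-end = 196.5 μs.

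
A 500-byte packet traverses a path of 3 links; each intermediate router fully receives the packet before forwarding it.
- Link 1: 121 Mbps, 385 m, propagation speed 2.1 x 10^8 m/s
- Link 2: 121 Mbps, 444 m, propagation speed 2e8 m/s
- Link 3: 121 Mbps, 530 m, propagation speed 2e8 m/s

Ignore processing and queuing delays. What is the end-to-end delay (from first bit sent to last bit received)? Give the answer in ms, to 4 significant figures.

0.1059 ms

L = 500 × 8 = 4000 bits.
Transmission delay per hop = L/R = 4000/121000000 = 0.0330579 ms; 3 hops → 0.0991736 ms.
Propagation delays (d/s per hop): 0.00183333, 0.00222, 0.00265 ms; sum = 0.00670333 ms.
End-to-end = 0.1059 ms.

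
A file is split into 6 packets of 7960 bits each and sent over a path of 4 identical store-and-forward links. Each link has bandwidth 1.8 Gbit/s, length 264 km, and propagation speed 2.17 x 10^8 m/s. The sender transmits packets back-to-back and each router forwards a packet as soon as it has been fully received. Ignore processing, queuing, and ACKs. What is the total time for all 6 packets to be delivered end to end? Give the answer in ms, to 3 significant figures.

Per-hop transmission t_tx = L/R = 7960/1800000000 = 0.00442222 ms.
Per-hop propagation t_prop = 264000/217000000 = 1.21659 ms.
Pipeline fill: first packet needs 4·t_tx to clear all hops; remaining 5 packets each add one t_tx.
Total = (4+6-1)·t_tx + 4·t_prop = 9·0.00442222 + 4·1.21659 = 4.91 ms.

4.91 ms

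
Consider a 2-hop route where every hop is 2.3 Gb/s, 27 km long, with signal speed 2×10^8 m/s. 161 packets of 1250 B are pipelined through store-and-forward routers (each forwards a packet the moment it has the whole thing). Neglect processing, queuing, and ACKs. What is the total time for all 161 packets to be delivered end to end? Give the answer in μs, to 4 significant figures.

974.3 μs

Per-hop transmission t_tx = L/R = 10000/2300000000 = 4.34783 μs.
Per-hop propagation t_prop = 27000/200000000 = 135 μs.
Pipeline fill: first packet needs 2·t_tx to clear all hops; remaining 160 packets each add one t_tx.
Total = (2+161-1)·t_tx + 2·t_prop = 162·4.34783 + 2·135 = 974.3 μs.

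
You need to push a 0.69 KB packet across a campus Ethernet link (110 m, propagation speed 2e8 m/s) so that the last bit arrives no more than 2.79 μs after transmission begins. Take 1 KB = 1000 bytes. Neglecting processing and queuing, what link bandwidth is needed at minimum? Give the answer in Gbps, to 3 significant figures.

L = 5520 bits.
Propagation delay = 110 / 200000000 = 0.55 μs.
Transmission budget = 2.79 − 0.55 = 2.24 μs.
R ≥ L / t_tx = 5520 bits / 2.24e-06 s = 2.46 Gbps.

2.46 Gbps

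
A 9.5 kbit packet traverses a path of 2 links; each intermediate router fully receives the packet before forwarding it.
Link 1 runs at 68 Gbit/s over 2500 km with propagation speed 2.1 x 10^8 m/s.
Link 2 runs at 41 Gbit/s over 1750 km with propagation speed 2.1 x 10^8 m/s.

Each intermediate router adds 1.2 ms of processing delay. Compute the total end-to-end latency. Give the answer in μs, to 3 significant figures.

L = 9500 bits.
Transmission delays (L/R per hop): 0.139706, 0.231707 μs; sum = 0.371413 μs.
Propagation delays (d/s per hop): 11904.8, 8333.33 μs; sum = 20238.1 μs.
Processing at 1 router(s): 1 × 1.2 ms = 1200 μs.
End-to-end = 21400 μs.

21400 μs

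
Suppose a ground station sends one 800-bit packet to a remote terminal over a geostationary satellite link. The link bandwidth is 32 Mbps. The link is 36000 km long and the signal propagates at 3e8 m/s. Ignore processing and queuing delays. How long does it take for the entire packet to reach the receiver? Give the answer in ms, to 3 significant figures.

Transmission delay = L/R = 800 / 32000000 = 0.025 ms.
Propagation delay = d/s = 36000000 m / 300000000 m/s = 120 ms.
Total = 120 ms.

120 ms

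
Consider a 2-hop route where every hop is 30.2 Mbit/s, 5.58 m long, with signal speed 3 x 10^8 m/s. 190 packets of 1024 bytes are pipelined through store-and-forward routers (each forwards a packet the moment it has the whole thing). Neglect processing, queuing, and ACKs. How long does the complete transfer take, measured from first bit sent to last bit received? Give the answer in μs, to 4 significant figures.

51810 μs

Per-hop transmission t_tx = L/R = 8192/30200000 = 271.258 μs.
Per-hop propagation t_prop = 5.58/300000000 = 0.0186 μs.
Pipeline fill: first packet needs 2·t_tx to clear all hops; remaining 189 packets each add one t_tx.
Total = (2+190-1)·t_tx + 2·t_prop = 191·271.258 + 2·0.0186 = 51810 μs.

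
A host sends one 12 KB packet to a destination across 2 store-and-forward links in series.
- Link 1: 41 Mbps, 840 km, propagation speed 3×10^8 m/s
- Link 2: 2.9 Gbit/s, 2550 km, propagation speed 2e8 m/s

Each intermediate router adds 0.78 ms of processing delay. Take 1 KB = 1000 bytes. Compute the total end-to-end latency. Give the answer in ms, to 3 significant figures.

18.7 ms

L = 96000 bits.
Transmission delays (L/R per hop): 2.34146, 0.0331034 ms; sum = 2.37457 ms.
Propagation delays (d/s per hop): 2.8, 12.75 ms; sum = 15.55 ms.
Processing at 1 router(s): 1 × 0.78 ms = 0.78 ms.
End-to-end = 18.7 ms.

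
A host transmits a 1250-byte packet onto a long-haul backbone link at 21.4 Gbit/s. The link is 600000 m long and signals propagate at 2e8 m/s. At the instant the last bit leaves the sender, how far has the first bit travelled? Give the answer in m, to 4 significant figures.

93.46 m

t_tx = L/R = 10000/21400000000 = 4.6729e-07 s.
Distance = s × t_tx = 200000000 × 4.6729e-07 = 93.46 m.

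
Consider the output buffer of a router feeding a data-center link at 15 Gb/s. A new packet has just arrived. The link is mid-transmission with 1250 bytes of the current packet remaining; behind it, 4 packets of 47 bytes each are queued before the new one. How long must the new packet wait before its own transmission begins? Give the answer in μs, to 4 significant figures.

0.7669 μs

Each queued packet: L/R = 376/15000000000 = 0.0250667 μs.
4 queued → 0.100267 μs.
Plus remaining 10000 bits of current packet: 0.666667 μs.
Queuing delay = 0.7669 μs.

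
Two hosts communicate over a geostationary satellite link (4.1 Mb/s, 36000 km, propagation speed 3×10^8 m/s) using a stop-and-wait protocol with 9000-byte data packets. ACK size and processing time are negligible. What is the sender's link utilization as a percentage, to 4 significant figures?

t_tx = L/R = 72000/4.1e+06 = 0.017561 s.
t_prop = 36000000/300000000 = 0.12 s; RTT = 0.24 s.
Cycle = t_tx + RTT = 0.257561 s.
Utilization = t_tx / cycle = 0.017561/0.257561 = 6.818 %.

6.818 %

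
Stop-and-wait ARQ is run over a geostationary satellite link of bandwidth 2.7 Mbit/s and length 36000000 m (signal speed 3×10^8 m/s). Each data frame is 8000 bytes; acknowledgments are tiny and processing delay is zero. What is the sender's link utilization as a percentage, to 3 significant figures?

t_tx = L/R = 64000/2700000 = 0.0237037 s.
t_prop = 36000000/300000000 = 0.12 s; RTT = 0.24 s.
Cycle = t_tx + RTT = 0.263704 s.
Utilization = t_tx / cycle = 0.0237037/0.263704 = 8.99 %.

8.99 %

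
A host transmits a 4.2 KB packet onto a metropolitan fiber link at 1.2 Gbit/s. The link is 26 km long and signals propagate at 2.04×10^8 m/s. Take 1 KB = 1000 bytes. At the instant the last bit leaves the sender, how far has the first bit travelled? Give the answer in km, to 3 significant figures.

t_tx = L/R = 33600/1200000000 = 2.8e-05 s.
Distance = s × t_tx = 204000000 × 2.8e-05 = 5.71 km.

5.71 km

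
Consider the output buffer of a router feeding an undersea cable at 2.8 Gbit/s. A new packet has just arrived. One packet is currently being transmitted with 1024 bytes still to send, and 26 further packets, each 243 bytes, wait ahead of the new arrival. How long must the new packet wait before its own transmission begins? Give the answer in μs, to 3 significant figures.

21.0 μs

Each queued packet: L/R = 1944/2800000000 = 0.694286 μs.
26 queued → 18.0514 μs.
Plus remaining 8192 bits of current packet: 2.92571 μs.
Queuing delay = 21.0 μs.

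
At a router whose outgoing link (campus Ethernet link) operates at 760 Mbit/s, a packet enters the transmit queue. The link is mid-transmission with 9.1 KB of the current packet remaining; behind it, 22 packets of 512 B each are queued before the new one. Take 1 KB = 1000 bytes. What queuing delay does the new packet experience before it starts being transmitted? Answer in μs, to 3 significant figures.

214 μs

Each queued packet: L/R = 4096/760000000 = 5.38947 μs.
22 queued → 118.568 μs.
Plus remaining 72800 bits of current packet: 95.7895 μs.
Queuing delay = 214 μs.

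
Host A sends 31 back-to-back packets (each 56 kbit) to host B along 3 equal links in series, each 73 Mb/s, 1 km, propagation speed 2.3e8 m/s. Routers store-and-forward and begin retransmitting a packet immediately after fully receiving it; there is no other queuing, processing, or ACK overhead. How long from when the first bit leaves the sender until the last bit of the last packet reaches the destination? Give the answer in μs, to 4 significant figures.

Per-hop transmission t_tx = L/R = 56000/73000000 = 767.123 μs.
Per-hop propagation t_prop = 1000/2.3e+08 = 4.34783 μs.
Pipeline fill: first packet needs 3·t_tx to clear all hops; remaining 30 packets each add one t_tx.
Total = (3+31-1)·t_tx + 3·t_prop = 33·767.123 + 3·4.34783 = 25330 μs.

25330 μs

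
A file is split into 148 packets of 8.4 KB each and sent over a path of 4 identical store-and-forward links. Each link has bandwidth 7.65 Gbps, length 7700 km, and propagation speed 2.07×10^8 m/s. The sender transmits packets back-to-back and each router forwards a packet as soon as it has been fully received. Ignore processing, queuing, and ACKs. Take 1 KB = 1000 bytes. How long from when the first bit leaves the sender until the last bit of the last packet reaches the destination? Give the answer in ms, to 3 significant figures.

Per-hop transmission t_tx = L/R = 67200/7650000000 = 0.00878431 ms.
Per-hop propagation t_prop = 7700000/2.07e+08 = 37.1981 ms.
Pipeline fill: first packet needs 4·t_tx to clear all hops; remaining 147 packets each add one t_tx.
Total = (4+148-1)·t_tx + 4·t_prop = 151·0.00878431 + 4·37.1981 = 150 ms.

150 ms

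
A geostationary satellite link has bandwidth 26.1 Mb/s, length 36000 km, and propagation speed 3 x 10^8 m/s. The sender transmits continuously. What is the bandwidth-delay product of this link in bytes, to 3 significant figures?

392000 bytes

Propagation delay = 36000000 / 300000000 = 0.12 s.
BDP = R × t_prop = 26100000 × 0.12 = 3132000 bits.
In bytes: 3132000/8 = 392000 bytes.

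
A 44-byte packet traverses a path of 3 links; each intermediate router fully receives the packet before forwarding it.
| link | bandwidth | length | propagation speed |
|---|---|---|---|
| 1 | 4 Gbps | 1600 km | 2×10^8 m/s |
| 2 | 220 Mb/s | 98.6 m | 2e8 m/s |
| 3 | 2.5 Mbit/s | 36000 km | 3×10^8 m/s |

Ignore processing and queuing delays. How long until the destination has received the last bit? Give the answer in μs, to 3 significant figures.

L = 44 × 8 = 352 bits.
Transmission delays (L/R per hop): 0.088, 1.6, 140.8 μs; sum = 142.488 μs.
Propagation delays (d/s per hop): 8000, 0.493, 120000 μs; sum = 128000 μs.
End-to-end = 128000 μs.

128000 μs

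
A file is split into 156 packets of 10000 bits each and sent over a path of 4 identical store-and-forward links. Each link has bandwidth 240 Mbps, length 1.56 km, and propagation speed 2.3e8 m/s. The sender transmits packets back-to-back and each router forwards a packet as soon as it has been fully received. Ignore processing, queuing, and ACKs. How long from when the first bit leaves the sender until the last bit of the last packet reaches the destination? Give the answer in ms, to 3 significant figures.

Per-hop transmission t_tx = L/R = 10000/240000000 = 0.0416667 ms.
Per-hop propagation t_prop = 1560/2.3e+08 = 0.00678261 ms.
Pipeline fill: first packet needs 4·t_tx to clear all hops; remaining 155 packets each add one t_tx.
Total = (4+156-1)·t_tx + 4·t_prop = 159·0.0416667 + 4·0.00678261 = 6.65 ms.

6.65 ms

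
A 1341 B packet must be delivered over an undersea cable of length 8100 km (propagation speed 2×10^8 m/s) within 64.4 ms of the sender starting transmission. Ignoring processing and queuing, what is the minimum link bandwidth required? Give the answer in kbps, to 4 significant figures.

448.9 kbps

L = 10728 bits.
Propagation delay = 8100000 / 200000000 = 40.5 ms.
Transmission budget = 64.4 − 40.5 = 23.9 ms.
R ≥ L / t_tx = 10728 bits / 0.0239 s = 448.9 kbps.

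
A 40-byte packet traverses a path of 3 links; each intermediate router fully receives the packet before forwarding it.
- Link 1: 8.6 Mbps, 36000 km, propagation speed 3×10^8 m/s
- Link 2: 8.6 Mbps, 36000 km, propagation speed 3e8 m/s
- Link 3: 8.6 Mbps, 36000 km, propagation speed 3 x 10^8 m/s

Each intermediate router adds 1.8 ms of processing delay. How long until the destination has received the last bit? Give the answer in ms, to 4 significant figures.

L = 40 × 8 = 320 bits.
Transmission delay per hop = L/R = 320/8600000 = 0.0372093 ms; 3 hops → 0.111628 ms.
Propagation delays (d/s per hop): 120, 120, 120 ms; sum = 360 ms.
Processing at 2 router(s): 2 × 1.8 ms = 3.6 ms.
End-to-end = 363.7 ms.

363.7 ms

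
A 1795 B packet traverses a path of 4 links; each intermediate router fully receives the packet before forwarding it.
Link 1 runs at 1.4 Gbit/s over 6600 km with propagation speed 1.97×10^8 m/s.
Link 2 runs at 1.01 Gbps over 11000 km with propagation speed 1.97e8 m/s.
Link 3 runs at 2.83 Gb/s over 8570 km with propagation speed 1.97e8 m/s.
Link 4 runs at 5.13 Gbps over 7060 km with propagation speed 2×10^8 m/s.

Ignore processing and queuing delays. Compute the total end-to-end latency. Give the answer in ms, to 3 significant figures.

168 ms

L = 1795 × 8 = 14360 bits.
Transmission delays (L/R per hop): 0.0102571, 0.0142178, 0.0050742, 0.00279922 ms; sum = 0.0323484 ms.
Propagation delays (d/s per hop): 33.5025, 55.8376, 43.5025, 35.3 ms; sum = 168.143 ms.
End-to-end = 168 ms.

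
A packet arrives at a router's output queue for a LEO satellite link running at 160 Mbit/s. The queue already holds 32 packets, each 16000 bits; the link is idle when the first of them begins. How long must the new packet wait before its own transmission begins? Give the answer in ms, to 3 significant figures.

Each queued packet: L/R = 16000/160000000 = 0.1 ms.
32 queued → 3.2 ms.
Queuing delay = 3.20 ms.

3.20 ms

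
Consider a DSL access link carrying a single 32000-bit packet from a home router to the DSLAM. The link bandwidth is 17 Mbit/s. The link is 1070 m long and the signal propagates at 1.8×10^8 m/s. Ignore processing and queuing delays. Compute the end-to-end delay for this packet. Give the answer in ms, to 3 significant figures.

Transmission delay = L/R = 32000 / 17000000 = 1.88235 ms.
Propagation delay = d/s = 1070 m / 180000000 m/s = 0.00594444 ms.
Total = 1.89 ms.

1.89 ms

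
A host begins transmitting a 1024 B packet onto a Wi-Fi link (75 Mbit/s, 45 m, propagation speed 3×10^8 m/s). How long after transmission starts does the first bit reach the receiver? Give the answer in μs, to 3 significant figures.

First bit experiences only propagation delay: d/s = 45/300000000 = 0.150 μs.

0.150 μs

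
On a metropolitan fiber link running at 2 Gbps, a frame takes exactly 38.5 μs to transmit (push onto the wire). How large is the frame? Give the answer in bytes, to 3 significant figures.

L = R × t_tx = 2000000000 b/s × 3.85e-05 s = 77000 bits.
In bytes: 77000 / 8 = 9630 bytes.

9630 bytes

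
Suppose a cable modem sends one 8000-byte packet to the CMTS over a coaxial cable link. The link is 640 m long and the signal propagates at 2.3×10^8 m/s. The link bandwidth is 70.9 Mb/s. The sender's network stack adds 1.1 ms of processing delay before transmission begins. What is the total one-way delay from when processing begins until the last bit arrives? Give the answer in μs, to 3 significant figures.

2010 μs

L = 8000 × 8 = 64000 bits.
Transmission delay = L/R = 64000 / 70900000 = 902.68 μs.
Propagation delay = d/s = 640 m / 2.3e+08 m/s = 2.78261 μs.
Plus processing delay 1.1 ms = 1100 μs.
Total = 2010 μs.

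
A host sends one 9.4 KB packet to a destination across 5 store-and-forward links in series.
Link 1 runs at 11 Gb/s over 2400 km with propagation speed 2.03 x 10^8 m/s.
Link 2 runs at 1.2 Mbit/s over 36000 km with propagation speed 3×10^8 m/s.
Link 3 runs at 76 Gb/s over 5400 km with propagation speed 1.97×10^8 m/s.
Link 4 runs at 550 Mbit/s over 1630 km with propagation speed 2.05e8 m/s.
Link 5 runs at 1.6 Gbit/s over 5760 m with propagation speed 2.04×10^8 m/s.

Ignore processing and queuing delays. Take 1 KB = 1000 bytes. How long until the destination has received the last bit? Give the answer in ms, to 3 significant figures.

L = 75200 bits.
Transmission delays (L/R per hop): 0.00683636, 62.6667, 0.000989474, 0.136727, 0.047 ms; sum = 62.8582 ms.
Propagation delays (d/s per hop): 11.8227, 120, 27.4112, 7.95122, 0.0282353 ms; sum = 167.213 ms.
End-to-end = 230 ms.

230 ms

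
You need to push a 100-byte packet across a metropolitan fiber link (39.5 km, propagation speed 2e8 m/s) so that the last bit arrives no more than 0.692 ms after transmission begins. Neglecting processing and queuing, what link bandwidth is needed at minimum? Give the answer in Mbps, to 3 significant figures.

L = 800 bits.
Propagation delay = 39500 / 200000000 = 0.1975 ms.
Transmission budget = 0.692 − 0.1975 = 0.4945 ms.
R ≥ L / t_tx = 800 bits / 0.0004945 s = 1.62 Mbps.

1.62 Mbps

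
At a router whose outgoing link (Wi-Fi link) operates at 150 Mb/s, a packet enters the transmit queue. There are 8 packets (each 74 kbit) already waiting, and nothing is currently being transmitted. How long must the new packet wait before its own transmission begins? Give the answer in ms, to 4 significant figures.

Each queued packet: L/R = 74000/150000000 = 0.493333 ms.
8 queued → 3.94667 ms.
Queuing delay = 3.947 ms.

3.947 ms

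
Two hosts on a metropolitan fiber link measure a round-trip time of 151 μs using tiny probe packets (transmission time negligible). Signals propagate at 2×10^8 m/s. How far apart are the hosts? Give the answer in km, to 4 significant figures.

One-way propagation = RTT/2 = 75.5 μs.
d = s × t = 200000000 × 7.55e-05 = 15.10 km.

15.10 km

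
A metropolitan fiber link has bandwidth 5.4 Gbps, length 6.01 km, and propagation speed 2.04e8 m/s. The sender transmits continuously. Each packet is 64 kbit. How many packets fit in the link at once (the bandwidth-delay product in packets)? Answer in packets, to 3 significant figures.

2.49 packets

Propagation delay = 6010 / 204000000 = 2.94608e-05 s.
BDP = R × t_prop = 5400000000 × 2.94608e-05 = 159088 bits.
In packets of 64000 bits: 2.49 packets.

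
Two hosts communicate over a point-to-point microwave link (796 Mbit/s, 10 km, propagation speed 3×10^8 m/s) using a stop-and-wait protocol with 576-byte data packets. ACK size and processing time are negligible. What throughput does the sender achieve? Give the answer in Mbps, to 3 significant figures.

63.6 Mbps

t_tx = L/R = 4608/796000000 = 5.78894e-06 s.
t_prop = 10000/300000000 = 3.33333e-05 s; RTT = 6.66667e-05 s.
Cycle = t_tx + RTT = 7.24556e-05 s.
Throughput = L / cycle = 4608 / 7.24556e-05 = 63.6 Mbps.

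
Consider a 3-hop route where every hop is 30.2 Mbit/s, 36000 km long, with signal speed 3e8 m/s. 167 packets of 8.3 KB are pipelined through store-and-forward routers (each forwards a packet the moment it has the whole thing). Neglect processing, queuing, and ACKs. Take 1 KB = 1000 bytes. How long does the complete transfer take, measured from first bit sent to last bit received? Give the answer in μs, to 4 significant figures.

Per-hop transmission t_tx = L/R = 66400/30200000 = 2198.68 μs.
Per-hop propagation t_prop = 36000000/300000000 = 120000 μs.
Pipeline fill: first packet needs 3·t_tx to clear all hops; remaining 166 packets each add one t_tx.
Total = (3+167-1)·t_tx + 3·t_prop = 169·2198.68 + 3·120000 = 731600 μs.

731600 μs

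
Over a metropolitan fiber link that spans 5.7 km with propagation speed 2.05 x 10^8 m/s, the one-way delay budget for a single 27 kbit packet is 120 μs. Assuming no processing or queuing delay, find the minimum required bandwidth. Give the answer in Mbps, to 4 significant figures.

Propagation delay = 5700 / 2.05e+08 = 27.8049 μs.
Transmission budget = 120 − 27.8049 = 92.1951 μs.
R ≥ L / t_tx = 27000 bits / 9.21951e-05 s = 292.9 Mbps.

292.9 Mbps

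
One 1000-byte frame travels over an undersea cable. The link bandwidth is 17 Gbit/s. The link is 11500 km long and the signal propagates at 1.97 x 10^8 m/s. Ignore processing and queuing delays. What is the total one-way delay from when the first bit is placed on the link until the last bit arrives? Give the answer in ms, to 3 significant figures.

L = 1000 × 8 = 8000 bits.
Transmission delay = L/R = 8000 / 17000000000 = 0.000470588 ms.
Propagation delay = d/s = 11500000 m / 197000000 m/s = 58.3756 ms.
Total = 58.4 ms.

58.4 ms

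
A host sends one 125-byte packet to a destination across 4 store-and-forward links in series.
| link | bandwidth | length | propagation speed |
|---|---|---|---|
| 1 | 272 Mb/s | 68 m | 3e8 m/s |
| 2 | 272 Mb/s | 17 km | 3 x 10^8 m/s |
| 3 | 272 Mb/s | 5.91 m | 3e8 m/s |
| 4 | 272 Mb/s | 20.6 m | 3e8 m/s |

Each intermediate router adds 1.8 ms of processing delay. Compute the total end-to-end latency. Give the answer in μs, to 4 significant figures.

L = 125 × 8 = 1000 bits.
Transmission delay per hop = L/R = 1000/272000000 = 3.67647 μs; 4 hops → 14.7059 μs.
Propagation delays (d/s per hop): 0.226667, 56.6667, 0.0197, 0.0686667 μs; sum = 56.9817 μs.
Processing at 3 router(s): 3 × 1.8 ms = 5400 μs.
End-to-end = 5472 μs.

5472 μs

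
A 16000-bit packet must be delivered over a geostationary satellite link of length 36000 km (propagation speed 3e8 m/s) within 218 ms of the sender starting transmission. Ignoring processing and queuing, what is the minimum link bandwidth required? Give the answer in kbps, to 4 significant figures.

Propagation delay = 36000000 / 300000000 = 120 ms.
Transmission budget = 218 − 120 = 98 ms.
R ≥ L / t_tx = 16000 bits / 0.098 s = 163.3 kbps.

163.3 kbps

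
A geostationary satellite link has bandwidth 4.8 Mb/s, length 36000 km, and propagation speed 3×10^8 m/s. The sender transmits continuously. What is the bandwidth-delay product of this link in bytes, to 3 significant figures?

Propagation delay = 36000000 / 300000000 = 0.12 s.
BDP = R × t_prop = 4800000 × 0.12 = 576000 bits.
In bytes: 576000/8 = 72000 bytes.

72000 bytes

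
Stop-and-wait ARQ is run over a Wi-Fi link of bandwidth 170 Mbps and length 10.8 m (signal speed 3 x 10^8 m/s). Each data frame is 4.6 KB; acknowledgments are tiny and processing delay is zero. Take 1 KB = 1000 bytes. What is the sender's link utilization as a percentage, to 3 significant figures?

100 %

t_tx = L/R = 36800/170000000 = 0.000216471 s.
t_prop = 10.8/300000000 = 3.6e-08 s; RTT = 7.2e-08 s.
Cycle = t_tx + RTT = 0.000216543 s.
Utilization = t_tx / cycle = 0.000216471/0.000216543 = 100 %.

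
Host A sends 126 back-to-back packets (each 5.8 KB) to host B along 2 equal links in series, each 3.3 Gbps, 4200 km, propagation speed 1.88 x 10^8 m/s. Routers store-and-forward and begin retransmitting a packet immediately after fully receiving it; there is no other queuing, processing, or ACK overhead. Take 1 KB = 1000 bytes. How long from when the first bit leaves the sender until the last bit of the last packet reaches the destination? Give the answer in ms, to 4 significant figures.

Per-hop transmission t_tx = L/R = 46400/3300000000 = 0.0140606 ms.
Per-hop propagation t_prop = 4200000/188000000 = 22.3404 ms.
Pipeline fill: first packet needs 2·t_tx to clear all hops; remaining 125 packets each add one t_tx.
Total = (2+126-1)·t_tx + 2·t_prop = 127·0.0140606 + 2·22.3404 = 46.47 ms.

46.47 ms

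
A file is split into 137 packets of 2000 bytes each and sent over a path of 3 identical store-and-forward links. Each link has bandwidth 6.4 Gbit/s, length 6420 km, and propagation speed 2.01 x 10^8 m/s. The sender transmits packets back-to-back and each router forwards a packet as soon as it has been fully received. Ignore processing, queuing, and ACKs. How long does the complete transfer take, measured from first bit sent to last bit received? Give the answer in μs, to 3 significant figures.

Per-hop transmission t_tx = L/R = 16000/6400000000 = 2.5 μs.
Per-hop propagation t_prop = 6420000/2.01e+08 = 31940.3 μs.
Pipeline fill: first packet needs 3·t_tx to clear all hops; remaining 136 packets each add one t_tx.
Total = (3+137-1)·t_tx + 3·t_prop = 139·2.5 + 3·31940.3 = 96200 μs.

96200 μs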